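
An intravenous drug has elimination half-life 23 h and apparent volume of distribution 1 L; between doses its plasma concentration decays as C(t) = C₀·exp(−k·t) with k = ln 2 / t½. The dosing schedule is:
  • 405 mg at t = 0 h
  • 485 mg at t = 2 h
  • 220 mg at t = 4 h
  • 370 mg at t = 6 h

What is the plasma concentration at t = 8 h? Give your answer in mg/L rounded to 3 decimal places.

1266.383 mg/L

k = ln 2 / 23 = 0.03014 per h
Dose 1 (405 mg at t=0 h): 405·exp(−0.03014·8) = 318.236 mg/L
Dose 2 (485 mg at t=2 h): 485·exp(−0.03014·6) = 404.774 mg/L
Dose 3 (220 mg at t=4 h): 220·exp(−0.03014·4) = 195.016 mg/L
Dose 4 (370 mg at t=6 h): 370·exp(−0.03014·2) = 348.358 mg/L
C(8) = 318.236 + 404.774 + 195.016 + 348.358 = 1266.383 mg/L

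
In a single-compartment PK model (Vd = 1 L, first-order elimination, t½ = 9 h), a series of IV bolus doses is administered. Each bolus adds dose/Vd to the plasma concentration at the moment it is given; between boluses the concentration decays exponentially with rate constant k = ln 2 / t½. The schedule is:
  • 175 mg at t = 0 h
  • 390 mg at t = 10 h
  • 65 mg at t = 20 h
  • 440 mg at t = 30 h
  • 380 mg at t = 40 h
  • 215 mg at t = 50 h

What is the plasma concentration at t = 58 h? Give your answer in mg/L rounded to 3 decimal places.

277.195 mg/L

k = ln 2 / 9 = 0.07702 per h
Dose 1 (175 mg at t=0 h): 175·exp(−0.07702·58) = 2.009 mg/L
Dose 2 (390 mg at t=10 h): 390·exp(−0.07702·48) = 9.673 mg/L
Dose 3 (65 mg at t=20 h): 65·exp(−0.07702·38) = 3.483 mg/L
Dose 4 (440 mg at t=30 h): 440·exp(−0.07702·28) = 50.923 mg/L
Dose 5 (380 mg at t=40 h): 380·exp(−0.07702·18) = 95.000 mg/L
Dose 6 (215 mg at t=50 h): 215·exp(−0.07702·8) = 116.106 mg/L
C(58) = 2.009 + 9.673 + 3.483 + 50.923 + 95.000 + 116.106 = 277.195 mg/L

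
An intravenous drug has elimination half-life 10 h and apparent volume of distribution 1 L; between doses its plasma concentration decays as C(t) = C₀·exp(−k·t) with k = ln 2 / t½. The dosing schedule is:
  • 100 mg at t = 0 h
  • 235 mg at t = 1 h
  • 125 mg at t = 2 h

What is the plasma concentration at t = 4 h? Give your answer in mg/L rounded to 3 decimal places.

k = ln 2 / 10 = 0.06931 per h
Dose 1 (100 mg at t=0 h): 100·exp(−0.06931·4) = 75.786 mg/L
Dose 2 (235 mg at t=1 h): 235·exp(−0.06931·3) = 190.879 mg/L
Dose 3 (125 mg at t=2 h): 125·exp(−0.06931·2) = 108.819 mg/L
C(4) = 75.786 + 190.879 + 108.819 = 375.484 mg/L

375.484 mg/L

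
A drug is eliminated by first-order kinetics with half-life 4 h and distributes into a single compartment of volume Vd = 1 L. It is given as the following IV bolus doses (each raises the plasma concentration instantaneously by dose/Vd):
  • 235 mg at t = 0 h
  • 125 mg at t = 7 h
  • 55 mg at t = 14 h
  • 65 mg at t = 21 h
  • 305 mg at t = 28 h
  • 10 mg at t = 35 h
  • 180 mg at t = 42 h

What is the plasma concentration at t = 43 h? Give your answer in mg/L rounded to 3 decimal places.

178.709 mg/L

k = ln 2 / 4 = 0.17329 per h
Dose 1 (235 mg at t=0 h): 235·exp(−0.17329·43) = 0.136 mg/L
Dose 2 (125 mg at t=7 h): 125·exp(−0.17329·36) = 0.244 mg/L
Dose 3 (55 mg at t=14 h): 55·exp(−0.17329·29) = 0.361 mg/L
Dose 4 (65 mg at t=21 h): 65·exp(−0.17329·22) = 1.436 mg/L
Dose 5 (305 mg at t=28 h): 305·exp(−0.17329·15) = 22.669 mg/L
Dose 6 (10 mg at t=35 h): 10·exp(−0.17329·8) = 2.500 mg/L
Dose 7 (180 mg at t=42 h): 180·exp(−0.17329·1) = 151.361 mg/L
C(43) = 0.136 + 0.244 + 0.361 + 1.436 + 22.669 + 2.500 + 151.361 = 178.709 mg/L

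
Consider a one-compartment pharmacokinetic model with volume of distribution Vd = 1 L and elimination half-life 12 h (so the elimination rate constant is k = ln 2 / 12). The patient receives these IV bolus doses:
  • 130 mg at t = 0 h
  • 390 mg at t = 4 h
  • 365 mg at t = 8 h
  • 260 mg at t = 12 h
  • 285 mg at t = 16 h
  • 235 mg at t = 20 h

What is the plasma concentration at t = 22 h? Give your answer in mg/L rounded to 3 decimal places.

k = ln 2 / 12 = 0.05776 per h
Dose 1 (130 mg at t=0 h): 130·exp(−0.05776·22) = 36.480 mg/L
Dose 2 (390 mg at t=4 h): 390·exp(−0.05776·18) = 137.886 mg/L
Dose 3 (365 mg at t=8 h): 365·exp(−0.05776·14) = 162.589 mg/L
Dose 4 (260 mg at t=12 h): 260·exp(−0.05776·10) = 145.920 mg/L
Dose 5 (285 mg at t=16 h): 285·exp(−0.05776·6) = 201.525 mg/L
Dose 6 (235 mg at t=20 h): 235·exp(−0.05776·2) = 209.361 mg/L
C(22) = 36.480 + 137.886 + 162.589 + 145.920 + 201.525 + 209.361 = 893.762 mg/L

893.762 mg/L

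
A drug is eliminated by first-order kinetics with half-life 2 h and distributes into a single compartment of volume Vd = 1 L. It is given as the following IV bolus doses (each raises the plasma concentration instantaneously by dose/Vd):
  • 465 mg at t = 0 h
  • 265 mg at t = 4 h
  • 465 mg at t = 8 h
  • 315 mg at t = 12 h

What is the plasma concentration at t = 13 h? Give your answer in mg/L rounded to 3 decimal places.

321.789 mg/L

k = ln 2 / 2 = 0.34657 per h
Dose 1 (465 mg at t=0 h): 465·exp(−0.34657·13) = 5.138 mg/L
Dose 2 (265 mg at t=4 h): 265·exp(−0.34657·9) = 11.711 mg/L
Dose 3 (465 mg at t=8 h): 465·exp(−0.34657·5) = 82.201 mg/L
Dose 4 (315 mg at t=12 h): 315·exp(−0.34657·1) = 222.739 mg/L
C(13) = 5.138 + 11.711 + 82.201 + 222.739 = 321.789 mg/L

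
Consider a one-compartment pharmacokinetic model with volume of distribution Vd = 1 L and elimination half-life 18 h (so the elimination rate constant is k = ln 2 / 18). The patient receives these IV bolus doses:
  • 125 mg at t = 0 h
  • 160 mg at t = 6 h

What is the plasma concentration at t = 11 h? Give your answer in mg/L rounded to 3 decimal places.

213.814 mg/L

k = ln 2 / 18 = 0.03851 per h
Dose 1 (125 mg at t=0 h): 125·exp(−0.03851·11) = 81.837 mg/L
Dose 2 (160 mg at t=6 h): 160·exp(−0.03851·5) = 131.978 mg/L
C(11) = 81.837 + 131.978 = 213.814 mg/L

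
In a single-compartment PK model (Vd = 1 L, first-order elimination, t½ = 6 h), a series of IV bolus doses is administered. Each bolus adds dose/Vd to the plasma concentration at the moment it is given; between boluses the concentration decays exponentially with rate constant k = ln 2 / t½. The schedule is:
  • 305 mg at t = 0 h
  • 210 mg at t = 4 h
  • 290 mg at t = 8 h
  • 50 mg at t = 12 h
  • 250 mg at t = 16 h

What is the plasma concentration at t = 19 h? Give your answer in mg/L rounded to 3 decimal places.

k = ln 2 / 6 = 0.11552 per h
Dose 1 (305 mg at t=0 h): 305·exp(−0.11552·19) = 33.966 mg/L
Dose 2 (210 mg at t=4 h): 210·exp(−0.11552·15) = 37.123 mg/L
Dose 3 (290 mg at t=8 h): 290·exp(−0.11552·11) = 81.378 mg/L
Dose 4 (50 mg at t=12 h): 50·exp(−0.11552·7) = 22.272 mg/L
Dose 5 (250 mg at t=16 h): 250·exp(−0.11552·3) = 176.777 mg/L
C(19) = 33.966 + 37.123 + 81.378 + 22.272 + 176.777 = 351.516 mg/L

351.516 mg/L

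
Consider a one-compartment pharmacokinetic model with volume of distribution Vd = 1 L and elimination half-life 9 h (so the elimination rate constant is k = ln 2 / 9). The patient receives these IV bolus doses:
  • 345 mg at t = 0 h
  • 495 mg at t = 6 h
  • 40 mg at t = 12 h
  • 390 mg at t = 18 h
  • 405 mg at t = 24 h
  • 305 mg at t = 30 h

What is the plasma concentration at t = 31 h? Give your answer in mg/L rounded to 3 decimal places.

775.042 mg/L

k = ln 2 / 9 = 0.07702 per h
Dose 1 (345 mg at t=0 h): 345·exp(−0.07702·31) = 31.691 mg/L
Dose 2 (495 mg at t=6 h): 495·exp(−0.07702·25) = 72.179 mg/L
Dose 3 (40 mg at t=12 h): 40·exp(−0.07702·19) = 9.259 mg/L
Dose 4 (390 mg at t=18 h): 390·exp(−0.07702·13) = 143.299 mg/L
Dose 5 (405 mg at t=24 h): 405·exp(−0.07702·7) = 236.222 mg/L
Dose 6 (305 mg at t=30 h): 305·exp(−0.07702·1) = 282.392 mg/L
C(31) = 31.691 + 72.179 + 9.259 + 143.299 + 236.222 + 282.392 = 775.042 mg/L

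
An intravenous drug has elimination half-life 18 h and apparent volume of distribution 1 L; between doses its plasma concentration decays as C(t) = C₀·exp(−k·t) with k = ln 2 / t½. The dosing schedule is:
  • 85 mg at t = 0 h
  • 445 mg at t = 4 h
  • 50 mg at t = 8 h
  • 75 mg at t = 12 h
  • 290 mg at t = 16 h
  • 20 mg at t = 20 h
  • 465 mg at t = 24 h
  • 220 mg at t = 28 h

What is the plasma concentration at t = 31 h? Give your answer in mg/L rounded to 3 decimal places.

966.775 mg/L

k = ln 2 / 18 = 0.03851 per h
Dose 1 (85 mg at t=0 h): 85·exp(−0.03851·31) = 25.762 mg/L
Dose 2 (445 mg at t=4 h): 445·exp(−0.03851·27) = 157.331 mg/L
Dose 3 (50 mg at t=8 h): 50·exp(−0.03851·23) = 20.622 mg/L
Dose 4 (75 mg at t=12 h): 75·exp(−0.03851·19) = 36.083 mg/L
Dose 5 (290 mg at t=16 h): 290·exp(−0.03851·15) = 162.757 mg/L
Dose 6 (20 mg at t=20 h): 20·exp(−0.03851·11) = 13.094 mg/L
Dose 7 (465 mg at t=24 h): 465·exp(−0.03851·7) = 355.129 mg/L
Dose 8 (220 mg at t=28 h): 220·exp(−0.03851·3) = 195.998 mg/L
C(31) = 25.762 + 157.331 + 20.622 + 36.083 + 162.757 + 13.094 + 355.129 + 195.998 = 966.775 mg/L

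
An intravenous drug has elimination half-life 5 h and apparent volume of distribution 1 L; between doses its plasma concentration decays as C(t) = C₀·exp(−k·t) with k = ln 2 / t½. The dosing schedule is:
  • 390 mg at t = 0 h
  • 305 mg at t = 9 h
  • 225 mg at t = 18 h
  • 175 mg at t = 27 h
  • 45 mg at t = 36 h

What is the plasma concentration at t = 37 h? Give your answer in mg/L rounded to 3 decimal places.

107.676 mg/L

k = ln 2 / 5 = 0.13863 per h
Dose 1 (390 mg at t=0 h): 390·exp(−0.13863·37) = 2.309 mg/L
Dose 2 (305 mg at t=9 h): 305·exp(−0.13863·28) = 6.288 mg/L
Dose 3 (225 mg at t=18 h): 225·exp(−0.13863·19) = 16.154 mg/L
Dose 4 (175 mg at t=27 h): 175·exp(−0.13863·10) = 43.750 mg/L
Dose 5 (45 mg at t=36 h): 45·exp(−0.13863·1) = 39.175 mg/L
C(37) = 2.309 + 6.288 + 16.154 + 43.750 + 39.175 = 107.676 mg/L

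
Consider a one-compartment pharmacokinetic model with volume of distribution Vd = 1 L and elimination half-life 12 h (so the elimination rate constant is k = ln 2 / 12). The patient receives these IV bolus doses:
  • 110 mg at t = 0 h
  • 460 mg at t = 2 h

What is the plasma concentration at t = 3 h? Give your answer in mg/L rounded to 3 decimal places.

k = ln 2 / 12 = 0.05776 per h
Dose 1 (110 mg at t=0 h): 110·exp(−0.05776·3) = 92.499 mg/L
Dose 2 (460 mg at t=2 h): 460·exp(−0.05776·1) = 434.182 mg/L
C(3) = 92.499 + 434.182 = 526.681 mg/L

526.681 mg/L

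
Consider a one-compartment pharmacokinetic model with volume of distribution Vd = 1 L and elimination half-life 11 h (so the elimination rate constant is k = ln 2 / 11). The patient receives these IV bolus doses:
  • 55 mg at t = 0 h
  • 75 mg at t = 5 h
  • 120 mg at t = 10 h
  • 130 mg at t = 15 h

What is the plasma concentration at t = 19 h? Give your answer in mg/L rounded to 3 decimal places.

k = ln 2 / 11 = 0.06301 per h
Dose 1 (55 mg at t=0 h): 55·exp(−0.06301·19) = 16.611 mg/L
Dose 2 (75 mg at t=5 h): 75·exp(−0.06301·14) = 31.041 mg/L
Dose 3 (120 mg at t=10 h): 120·exp(−0.06301·9) = 68.059 mg/L
Dose 4 (130 mg at t=15 h): 130·exp(−0.06301·4) = 101.036 mg/L
C(19) = 16.611 + 31.041 + 68.059 + 101.036 = 216.747 mg/L

216.747 mg/L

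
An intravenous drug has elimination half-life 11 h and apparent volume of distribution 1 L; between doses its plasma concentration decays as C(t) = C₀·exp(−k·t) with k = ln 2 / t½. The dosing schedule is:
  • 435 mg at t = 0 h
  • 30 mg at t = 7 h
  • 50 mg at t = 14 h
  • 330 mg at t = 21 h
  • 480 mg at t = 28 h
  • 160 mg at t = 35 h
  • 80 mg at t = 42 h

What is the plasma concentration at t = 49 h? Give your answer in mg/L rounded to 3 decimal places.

329.495 mg/L

k = ln 2 / 11 = 0.06301 per h
Dose 1 (435 mg at t=0 h): 435·exp(−0.06301·49) = 19.840 mg/L
Dose 2 (30 mg at t=7 h): 30·exp(−0.06301·42) = 2.127 mg/L
Dose 3 (50 mg at t=14 h): 50·exp(−0.06301·35) = 5.510 mg/L
Dose 4 (330 mg at t=21 h): 330·exp(−0.06301·28) = 56.527 mg/L
Dose 5 (480 mg at t=28 h): 480·exp(−0.06301·21) = 127.805 mg/L
Dose 6 (160 mg at t=35 h): 160·exp(−0.06301·14) = 66.220 mg/L
Dose 7 (80 mg at t=42 h): 80·exp(−0.06301·7) = 51.467 mg/L
C(49) = 19.840 + 2.127 + 5.510 + 56.527 + 127.805 + 66.220 + 51.467 = 329.495 mg/L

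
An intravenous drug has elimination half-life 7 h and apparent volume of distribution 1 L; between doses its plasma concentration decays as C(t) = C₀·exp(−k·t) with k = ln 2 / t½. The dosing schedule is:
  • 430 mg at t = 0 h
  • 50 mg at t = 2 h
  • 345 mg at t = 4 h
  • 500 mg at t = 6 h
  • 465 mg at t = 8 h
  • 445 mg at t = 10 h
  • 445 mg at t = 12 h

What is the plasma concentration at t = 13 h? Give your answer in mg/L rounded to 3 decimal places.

1544.123 mg/L

k = ln 2 / 7 = 0.09902 per h
Dose 1 (430 mg at t=0 h): 430·exp(−0.09902·13) = 118.690 mg/L
Dose 2 (50 mg at t=2 h): 50·exp(−0.09902·11) = 16.824 mg/L
Dose 3 (345 mg at t=4 h): 345·exp(−0.09902·9) = 141.508 mg/L
Dose 4 (500 mg at t=6 h): 500·exp(−0.09902·7) = 250.000 mg/L
Dose 5 (465 mg at t=8 h): 465·exp(−0.09902·5) = 283.421 mg/L
Dose 6 (445 mg at t=10 h): 445·exp(−0.09902·3) = 330.634 mg/L
Dose 7 (445 mg at t=12 h): 445·exp(−0.09902·1) = 403.047 mg/L
C(13) = 118.690 + 16.824 + 141.508 + 250.000 + 283.421 + 330.634 + 403.047 = 1544.123 mg/L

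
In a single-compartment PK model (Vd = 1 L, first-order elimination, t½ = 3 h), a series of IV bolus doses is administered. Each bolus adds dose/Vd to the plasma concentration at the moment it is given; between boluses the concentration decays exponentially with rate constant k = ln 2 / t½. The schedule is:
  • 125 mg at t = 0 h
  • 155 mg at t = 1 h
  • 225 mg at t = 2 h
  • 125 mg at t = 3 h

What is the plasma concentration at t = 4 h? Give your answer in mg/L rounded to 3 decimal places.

368.060 mg/L

k = ln 2 / 3 = 0.23105 per h
Dose 1 (125 mg at t=0 h): 125·exp(−0.23105·4) = 49.606 mg/L
Dose 2 (155 mg at t=1 h): 155·exp(−0.23105·3) = 77.500 mg/L
Dose 3 (225 mg at t=2 h): 225·exp(−0.23105·2) = 141.741 mg/L
Dose 4 (125 mg at t=3 h): 125·exp(−0.23105·1) = 99.213 mg/L
C(4) = 49.606 + 77.500 + 141.741 + 99.213 = 368.060 mg/L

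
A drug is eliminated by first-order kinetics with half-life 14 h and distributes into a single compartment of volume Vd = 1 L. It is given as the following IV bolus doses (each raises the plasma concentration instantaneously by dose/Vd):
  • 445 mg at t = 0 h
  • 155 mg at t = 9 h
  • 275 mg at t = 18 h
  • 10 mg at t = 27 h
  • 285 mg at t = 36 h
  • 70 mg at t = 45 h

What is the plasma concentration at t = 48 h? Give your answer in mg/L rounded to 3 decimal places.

347.282 mg/L

k = ln 2 / 14 = 0.04951 per h
Dose 1 (445 mg at t=0 h): 445·exp(−0.04951·48) = 41.329 mg/L
Dose 2 (155 mg at t=9 h): 155·exp(−0.04951·39) = 22.478 mg/L
Dose 3 (275 mg at t=18 h): 275·exp(−0.04951·30) = 62.269 mg/L
Dose 4 (10 mg at t=27 h): 10·exp(−0.04951·21) = 3.536 mg/L
Dose 5 (285 mg at t=36 h): 285·exp(−0.04951·12) = 157.333 mg/L
Dose 6 (70 mg at t=45 h): 70·exp(−0.04951·3) = 60.338 mg/L
C(48) = 41.329 + 22.478 + 62.269 + 3.536 + 157.333 + 60.338 = 347.282 mg/L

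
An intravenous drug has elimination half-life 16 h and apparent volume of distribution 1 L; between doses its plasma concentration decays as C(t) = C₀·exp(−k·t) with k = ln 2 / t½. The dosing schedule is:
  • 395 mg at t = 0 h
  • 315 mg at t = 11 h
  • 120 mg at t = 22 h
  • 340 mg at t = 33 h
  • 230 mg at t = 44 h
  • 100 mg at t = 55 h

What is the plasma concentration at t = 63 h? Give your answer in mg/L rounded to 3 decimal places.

343.593 mg/L

k = ln 2 / 16 = 0.04332 per h
Dose 1 (395 mg at t=0 h): 395·exp(−0.04332·63) = 25.781 mg/L
Dose 2 (315 mg at t=11 h): 315·exp(−0.04332·52) = 33.110 mg/L
Dose 3 (120 mg at t=22 h): 120·exp(−0.04332·41) = 20.314 mg/L
Dose 4 (340 mg at t=33 h): 340·exp(−0.04332·30) = 92.693 mg/L
Dose 5 (230 mg at t=44 h): 230·exp(−0.04332·19) = 100.984 mg/L
Dose 6 (100 mg at t=55 h): 100·exp(−0.04332·8) = 70.711 mg/L
C(63) = 25.781 + 33.110 + 20.314 + 92.693 + 100.984 + 70.711 = 343.593 mg/L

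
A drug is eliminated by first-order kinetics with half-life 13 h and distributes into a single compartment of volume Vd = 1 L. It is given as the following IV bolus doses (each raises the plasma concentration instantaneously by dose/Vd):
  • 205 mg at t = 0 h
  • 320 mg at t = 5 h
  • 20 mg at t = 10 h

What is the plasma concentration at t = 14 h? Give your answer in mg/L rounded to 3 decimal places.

k = ln 2 / 13 = 0.05332 per h
Dose 1 (205 mg at t=0 h): 205·exp(−0.05332·14) = 97.178 mg/L
Dose 2 (320 mg at t=5 h): 320·exp(−0.05332·9) = 198.036 mg/L
Dose 3 (20 mg at t=10 h): 20·exp(−0.05332·4) = 16.159 mg/L
C(14) = 97.178 + 198.036 + 16.159 = 311.373 mg/L

311.373 mg/L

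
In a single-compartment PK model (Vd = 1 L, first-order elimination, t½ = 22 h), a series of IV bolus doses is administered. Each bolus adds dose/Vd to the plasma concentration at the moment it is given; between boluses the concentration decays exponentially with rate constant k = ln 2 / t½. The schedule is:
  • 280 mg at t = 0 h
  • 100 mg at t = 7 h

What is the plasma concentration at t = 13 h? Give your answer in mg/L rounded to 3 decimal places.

k = ln 2 / 22 = 0.03151 per h
Dose 1 (280 mg at t=0 h): 280·exp(−0.03151·13) = 185.899 mg/L
Dose 2 (100 mg at t=7 h): 100·exp(−0.03151·6) = 82.775 mg/L
C(13) = 185.899 + 82.775 = 268.674 mg/L

268.674 mg/L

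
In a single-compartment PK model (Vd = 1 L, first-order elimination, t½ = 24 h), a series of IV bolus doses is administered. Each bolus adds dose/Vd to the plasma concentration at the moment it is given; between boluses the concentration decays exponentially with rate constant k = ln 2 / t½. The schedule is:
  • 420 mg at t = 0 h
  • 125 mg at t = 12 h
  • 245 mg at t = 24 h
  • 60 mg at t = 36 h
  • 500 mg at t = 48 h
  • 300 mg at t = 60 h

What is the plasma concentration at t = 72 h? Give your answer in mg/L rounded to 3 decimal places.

k = ln 2 / 24 = 0.02888 per h
Dose 1 (420 mg at t=0 h): 420·exp(−0.02888·72) = 52.500 mg/L
Dose 2 (125 mg at t=12 h): 125·exp(−0.02888·60) = 22.097 mg/L
Dose 3 (245 mg at t=24 h): 245·exp(−0.02888·48) = 61.250 mg/L
Dose 4 (60 mg at t=36 h): 60·exp(−0.02888·36) = 21.213 mg/L
Dose 5 (500 mg at t=48 h): 500·exp(−0.02888·24) = 250.000 mg/L
Dose 6 (300 mg at t=60 h): 300·exp(−0.02888·12) = 212.132 mg/L
C(72) = 52.500 + 22.097 + 61.250 + 21.213 + 250.000 + 212.132 = 619.192 mg/L

619.192 mg/L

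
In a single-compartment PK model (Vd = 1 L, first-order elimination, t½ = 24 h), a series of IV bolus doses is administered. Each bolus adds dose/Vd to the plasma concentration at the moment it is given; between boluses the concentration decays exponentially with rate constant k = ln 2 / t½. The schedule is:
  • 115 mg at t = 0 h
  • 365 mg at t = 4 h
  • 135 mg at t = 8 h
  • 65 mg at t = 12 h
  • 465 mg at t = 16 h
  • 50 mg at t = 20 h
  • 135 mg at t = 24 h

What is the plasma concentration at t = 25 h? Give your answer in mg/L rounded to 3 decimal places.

k = ln 2 / 24 = 0.02888 per h
Dose 1 (115 mg at t=0 h): 115·exp(−0.02888·25) = 55.863 mg/L
Dose 2 (365 mg at t=4 h): 365·exp(−0.02888·21) = 199.018 mg/L
Dose 3 (135 mg at t=8 h): 135·exp(−0.02888·17) = 82.624 mg/L
Dose 4 (65 mg at t=12 h): 65·exp(−0.02888·13) = 44.653 mg/L
Dose 5 (465 mg at t=16 h): 465·exp(−0.02888·9) = 358.564 mg/L
Dose 6 (50 mg at t=20 h): 50·exp(−0.02888·5) = 43.277 mg/L
Dose 7 (135 mg at t=24 h): 135·exp(−0.02888·1) = 131.157 mg/L
C(25) = 55.863 + 199.018 + 82.624 + 44.653 + 358.564 + 43.277 + 131.157 = 915.156 mg/L

915.156 mg/L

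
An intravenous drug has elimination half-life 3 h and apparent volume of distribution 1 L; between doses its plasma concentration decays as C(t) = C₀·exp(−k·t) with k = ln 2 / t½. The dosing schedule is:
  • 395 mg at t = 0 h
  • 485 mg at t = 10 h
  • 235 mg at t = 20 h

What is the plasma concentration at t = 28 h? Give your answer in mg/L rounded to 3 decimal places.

45.201 mg/L

k = ln 2 / 3 = 0.23105 per h
Dose 1 (395 mg at t=0 h): 395·exp(−0.23105·28) = 0.612 mg/L
Dose 2 (485 mg at t=10 h): 485·exp(−0.23105·18) = 7.578 mg/L
Dose 3 (235 mg at t=20 h): 235·exp(−0.23105·8) = 37.010 mg/L
C(28) = 0.612 + 7.578 + 37.010 = 45.201 mg/L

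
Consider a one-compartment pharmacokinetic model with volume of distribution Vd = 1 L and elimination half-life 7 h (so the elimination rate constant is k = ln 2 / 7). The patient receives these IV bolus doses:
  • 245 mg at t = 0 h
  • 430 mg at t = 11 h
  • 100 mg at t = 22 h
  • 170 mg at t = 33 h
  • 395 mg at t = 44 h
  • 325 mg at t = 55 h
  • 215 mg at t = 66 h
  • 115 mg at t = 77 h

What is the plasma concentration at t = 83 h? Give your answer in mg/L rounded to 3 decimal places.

133.892 mg/L

k = ln 2 / 7 = 0.09902 per h
Dose 1 (245 mg at t=0 h): 245·exp(−0.09902·83) = 0.066 mg/L
Dose 2 (430 mg at t=11 h): 430·exp(−0.09902·72) = 0.344 mg/L
Dose 3 (100 mg at t=22 h): 100·exp(−0.09902·61) = 0.238 mg/L
Dose 4 (170 mg at t=33 h): 170·exp(−0.09902·50) = 1.203 mg/L
Dose 5 (395 mg at t=44 h): 395·exp(−0.09902·39) = 8.307 mg/L
Dose 6 (325 mg at t=55 h): 325·exp(−0.09902·28) = 20.312 mg/L
Dose 7 (215 mg at t=66 h): 215·exp(−0.09902·17) = 39.936 mg/L
Dose 8 (115 mg at t=77 h): 115·exp(−0.09902·6) = 63.485 mg/L
C(83) = 0.066 + 0.344 + 0.238 + 1.203 + 8.307 + 20.312 + 39.936 + 63.485 = 133.892 mg/L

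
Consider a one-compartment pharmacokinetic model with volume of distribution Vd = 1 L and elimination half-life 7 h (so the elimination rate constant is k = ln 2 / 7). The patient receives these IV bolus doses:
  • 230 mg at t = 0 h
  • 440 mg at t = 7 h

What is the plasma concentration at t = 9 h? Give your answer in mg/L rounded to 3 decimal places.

k = ln 2 / 7 = 0.09902 per h
Dose 1 (230 mg at t=0 h): 230·exp(−0.09902·9) = 94.339 mg/L
Dose 2 (440 mg at t=7 h): 440·exp(−0.09902·2) = 360.948 mg/L
C(9) = 94.339 + 360.948 = 455.286 mg/L

455.286 mg/L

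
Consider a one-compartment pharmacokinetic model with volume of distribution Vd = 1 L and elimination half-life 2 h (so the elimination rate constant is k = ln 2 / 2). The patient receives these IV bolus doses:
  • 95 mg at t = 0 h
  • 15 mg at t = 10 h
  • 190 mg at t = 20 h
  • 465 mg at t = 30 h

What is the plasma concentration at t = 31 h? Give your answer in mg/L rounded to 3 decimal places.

k = ln 2 / 2 = 0.34657 per h
Dose 1 (95 mg at t=0 h): 95·exp(−0.34657·31) = 0.002 mg/L
Dose 2 (15 mg at t=10 h): 15·exp(−0.34657·21) = 0.010 mg/L
Dose 3 (190 mg at t=20 h): 190·exp(−0.34657·11) = 4.198 mg/L
Dose 4 (465 mg at t=30 h): 465·exp(−0.34657·1) = 328.805 mg/L
C(31) = 0.002 + 0.010 + 4.198 + 328.805 = 333.016 mg/L

333.016 mg/L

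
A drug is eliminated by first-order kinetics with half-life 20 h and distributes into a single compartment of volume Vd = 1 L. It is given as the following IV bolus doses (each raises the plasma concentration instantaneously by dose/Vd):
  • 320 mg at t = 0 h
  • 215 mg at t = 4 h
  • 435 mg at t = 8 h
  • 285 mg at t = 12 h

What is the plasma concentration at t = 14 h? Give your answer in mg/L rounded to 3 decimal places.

k = ln 2 / 20 = 0.03466 per h
Dose 1 (320 mg at t=0 h): 320·exp(−0.03466·14) = 196.983 mg/L
Dose 2 (215 mg at t=4 h): 215·exp(−0.03466·10) = 152.028 mg/L
Dose 3 (435 mg at t=8 h): 435·exp(−0.03466·6) = 353.330 mg/L
Dose 4 (285 mg at t=12 h): 285·exp(−0.03466·2) = 265.914 mg/L
C(14) = 196.983 + 152.028 + 353.330 + 265.914 = 968.255 mg/L

968.255 mg/L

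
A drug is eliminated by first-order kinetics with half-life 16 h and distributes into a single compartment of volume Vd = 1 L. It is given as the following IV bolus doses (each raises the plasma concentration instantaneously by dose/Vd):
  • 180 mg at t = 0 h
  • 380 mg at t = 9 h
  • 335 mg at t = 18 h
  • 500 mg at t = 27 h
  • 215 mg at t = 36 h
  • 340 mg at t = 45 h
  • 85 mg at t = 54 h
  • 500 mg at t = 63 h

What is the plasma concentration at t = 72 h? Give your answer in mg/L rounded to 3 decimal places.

664.513 mg/L

k = ln 2 / 16 = 0.04332 per h
Dose 1 (180 mg at t=0 h): 180·exp(−0.04332·72) = 7.955 mg/L
Dose 2 (380 mg at t=9 h): 380·exp(−0.04332·63) = 24.802 mg/L
Dose 3 (335 mg at t=18 h): 335·exp(−0.04332·54) = 32.290 mg/L
Dose 4 (500 mg at t=27 h): 500·exp(−0.04332·45) = 71.174 mg/L
Dose 5 (215 mg at t=36 h): 215·exp(−0.04332·36) = 45.198 mg/L
Dose 6 (340 mg at t=45 h): 340·exp(−0.04332·27) = 105.558 mg/L
Dose 7 (85 mg at t=54 h): 85·exp(−0.04332·18) = 38.973 mg/L
Dose 8 (500 mg at t=63 h): 500·exp(−0.04332·9) = 338.564 mg/L
C(72) = 7.955 + 24.802 + 32.290 + 71.174 + 45.198 + 105.558 + 38.973 + 338.564 = 664.513 mg/L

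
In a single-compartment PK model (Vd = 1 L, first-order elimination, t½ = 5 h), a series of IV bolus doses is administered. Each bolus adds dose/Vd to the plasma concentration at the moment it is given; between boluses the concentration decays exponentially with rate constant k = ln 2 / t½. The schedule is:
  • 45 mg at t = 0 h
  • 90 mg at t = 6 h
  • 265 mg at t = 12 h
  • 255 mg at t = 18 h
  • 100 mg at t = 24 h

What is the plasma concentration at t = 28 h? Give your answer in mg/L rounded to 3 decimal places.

155.213 mg/L

k = ln 2 / 5 = 0.13863 per h
Dose 1 (45 mg at t=0 h): 45·exp(−0.13863·28) = 0.928 mg/L
Dose 2 (90 mg at t=6 h): 90·exp(−0.13863·22) = 4.263 mg/L
Dose 3 (265 mg at t=12 h): 265·exp(−0.13863·16) = 28.837 mg/L
Dose 4 (255 mg at t=18 h): 255·exp(−0.13863·10) = 63.750 mg/L
Dose 5 (100 mg at t=24 h): 100·exp(−0.13863·4) = 57.435 mg/L
C(28) = 0.928 + 4.263 + 28.837 + 63.750 + 57.435 = 155.213 mg/L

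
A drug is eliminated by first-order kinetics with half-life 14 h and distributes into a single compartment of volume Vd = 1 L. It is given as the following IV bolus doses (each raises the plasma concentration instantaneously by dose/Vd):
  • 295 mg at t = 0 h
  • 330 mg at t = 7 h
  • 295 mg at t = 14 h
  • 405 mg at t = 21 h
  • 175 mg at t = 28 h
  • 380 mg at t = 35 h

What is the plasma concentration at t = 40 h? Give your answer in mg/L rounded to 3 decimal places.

737.919 mg/L

k = ln 2 / 14 = 0.04951 per h
Dose 1 (295 mg at t=0 h): 295·exp(−0.04951·40) = 40.713 mg/L
Dose 2 (330 mg at t=7 h): 330·exp(−0.04951·33) = 64.409 mg/L
Dose 3 (295 mg at t=14 h): 295·exp(−0.04951·26) = 81.427 mg/L
Dose 4 (405 mg at t=21 h): 405·exp(−0.04951·19) = 158.094 mg/L
Dose 5 (175 mg at t=28 h): 175·exp(−0.04951·12) = 96.608 mg/L
Dose 6 (380 mg at t=35 h): 380·exp(−0.04951·5) = 296.669 mg/L
C(40) = 40.713 + 64.409 + 81.427 + 158.094 + 96.608 + 296.669 = 737.919 mg/L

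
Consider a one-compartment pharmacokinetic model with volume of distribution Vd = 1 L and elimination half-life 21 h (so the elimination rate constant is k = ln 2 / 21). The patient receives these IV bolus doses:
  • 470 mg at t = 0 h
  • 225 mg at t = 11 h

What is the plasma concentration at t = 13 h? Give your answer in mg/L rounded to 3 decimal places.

k = ln 2 / 21 = 0.03301 per h
Dose 1 (470 mg at t=0 h): 470·exp(−0.03301·13) = 306.017 mg/L
Dose 2 (225 mg at t=11 h): 225·exp(−0.03301·2) = 210.626 mg/L
C(13) = 306.017 + 210.626 = 516.644 mg/L

516.644 mg/L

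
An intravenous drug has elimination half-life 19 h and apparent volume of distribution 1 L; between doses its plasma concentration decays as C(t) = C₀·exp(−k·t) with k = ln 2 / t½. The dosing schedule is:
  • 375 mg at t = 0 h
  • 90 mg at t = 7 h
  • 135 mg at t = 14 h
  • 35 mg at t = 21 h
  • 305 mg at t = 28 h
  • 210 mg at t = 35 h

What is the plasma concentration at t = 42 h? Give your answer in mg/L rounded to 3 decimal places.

k = ln 2 / 19 = 0.03648 per h
Dose 1 (375 mg at t=0 h): 375·exp(−0.03648·42) = 81.021 mg/L
Dose 2 (90 mg at t=7 h): 90·exp(−0.03648·35) = 25.102 mg/L
Dose 3 (135 mg at t=14 h): 135·exp(−0.03648·28) = 48.608 mg/L
Dose 4 (35 mg at t=21 h): 35·exp(−0.03648·21) = 16.269 mg/L
Dose 5 (305 mg at t=28 h): 305·exp(−0.03648·14) = 183.016 mg/L
Dose 6 (210 mg at t=35 h): 210·exp(−0.03648·7) = 162.672 mg/L
C(42) = 81.021 + 25.102 + 48.608 + 16.269 + 183.016 + 162.672 = 516.688 mg/L

516.688 mg/L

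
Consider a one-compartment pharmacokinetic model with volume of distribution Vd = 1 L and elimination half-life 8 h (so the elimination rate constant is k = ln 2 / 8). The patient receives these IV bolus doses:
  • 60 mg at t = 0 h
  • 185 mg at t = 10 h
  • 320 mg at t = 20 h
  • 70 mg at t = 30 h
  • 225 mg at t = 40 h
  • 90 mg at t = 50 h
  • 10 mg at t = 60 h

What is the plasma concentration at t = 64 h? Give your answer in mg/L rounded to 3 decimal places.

k = ln 2 / 8 = 0.08664 per h
Dose 1 (60 mg at t=0 h): 60·exp(−0.08664·64) = 0.234 mg/L
Dose 2 (185 mg at t=10 h): 185·exp(−0.08664·54) = 1.719 mg/L
Dose 3 (320 mg at t=20 h): 320·exp(−0.08664·44) = 7.071 mg/L
Dose 4 (70 mg at t=30 h): 70·exp(−0.08664·34) = 3.679 mg/L
Dose 5 (225 mg at t=40 h): 225·exp(−0.08664·24) = 28.125 mg/L
Dose 6 (90 mg at t=50 h): 90·exp(−0.08664·14) = 26.757 mg/L
Dose 7 (10 mg at t=60 h): 10·exp(−0.08664·4) = 7.071 mg/L
C(64) = 0.234 + 1.719 + 7.071 + 3.679 + 28.125 + 26.757 + 7.071 = 74.656 mg/L

74.656 mg/L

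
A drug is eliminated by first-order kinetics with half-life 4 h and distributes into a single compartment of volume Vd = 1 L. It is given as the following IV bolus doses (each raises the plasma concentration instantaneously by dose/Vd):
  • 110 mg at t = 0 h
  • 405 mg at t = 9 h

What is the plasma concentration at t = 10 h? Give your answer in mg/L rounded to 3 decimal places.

360.008 mg/L

k = ln 2 / 4 = 0.17329 per h
Dose 1 (110 mg at t=0 h): 110·exp(−0.17329·10) = 19.445 mg/L
Dose 2 (405 mg at t=9 h): 405·exp(−0.17329·1) = 340.563 mg/L
C(10) = 19.445 + 340.563 = 360.008 mg/L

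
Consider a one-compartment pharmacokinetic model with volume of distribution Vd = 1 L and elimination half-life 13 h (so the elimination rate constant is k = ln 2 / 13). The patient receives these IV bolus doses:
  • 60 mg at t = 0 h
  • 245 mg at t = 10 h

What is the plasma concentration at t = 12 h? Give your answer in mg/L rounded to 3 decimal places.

251.861 mg/L

k = ln 2 / 13 = 0.05332 per h
Dose 1 (60 mg at t=0 h): 60·exp(−0.05332·12) = 31.643 mg/L
Dose 2 (245 mg at t=10 h): 245·exp(−0.05332·2) = 220.218 mg/L
C(12) = 31.643 + 220.218 = 251.861 mg/L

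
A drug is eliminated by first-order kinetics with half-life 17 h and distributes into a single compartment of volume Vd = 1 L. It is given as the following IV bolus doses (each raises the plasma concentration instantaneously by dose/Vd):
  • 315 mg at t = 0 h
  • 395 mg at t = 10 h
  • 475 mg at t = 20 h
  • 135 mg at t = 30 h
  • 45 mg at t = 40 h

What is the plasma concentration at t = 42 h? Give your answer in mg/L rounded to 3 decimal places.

k = ln 2 / 17 = 0.04077 per h
Dose 1 (315 mg at t=0 h): 315·exp(−0.04077·42) = 56.832 mg/L
Dose 2 (395 mg at t=10 h): 395·exp(−0.04077·32) = 107.140 mg/L
Dose 3 (475 mg at t=20 h): 475·exp(−0.04077·22) = 193.698 mg/L
Dose 4 (135 mg at t=30 h): 135·exp(−0.04077·12) = 82.764 mg/L
Dose 5 (45 mg at t=40 h): 45·exp(−0.04077·2) = 41.476 mg/L
C(42) = 56.832 + 107.140 + 193.698 + 82.764 + 41.476 = 481.910 mg/L

481.910 mg/L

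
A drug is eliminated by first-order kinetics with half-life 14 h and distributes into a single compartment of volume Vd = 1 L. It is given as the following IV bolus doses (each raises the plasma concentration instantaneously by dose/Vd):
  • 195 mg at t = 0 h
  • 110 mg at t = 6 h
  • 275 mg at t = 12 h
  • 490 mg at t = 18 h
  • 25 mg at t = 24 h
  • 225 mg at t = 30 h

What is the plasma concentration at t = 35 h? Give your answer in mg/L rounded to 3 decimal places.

550.049 mg/L

k = ln 2 / 14 = 0.04951 per h
Dose 1 (195 mg at t=0 h): 195·exp(−0.04951·35) = 34.471 mg/L
Dose 2 (110 mg at t=6 h): 110·exp(−0.04951·29) = 26.172 mg/L
Dose 3 (275 mg at t=12 h): 275·exp(−0.04951·23) = 88.061 mg/L
Dose 4 (490 mg at t=18 h): 490·exp(−0.04951·17) = 211.183 mg/L
Dose 5 (25 mg at t=24 h): 25·exp(−0.04951·11) = 14.502 mg/L
Dose 6 (225 mg at t=30 h): 225·exp(−0.04951·5) = 175.660 mg/L
C(35) = 34.471 + 26.172 + 88.061 + 211.183 + 14.502 + 175.660 = 550.049 mg/L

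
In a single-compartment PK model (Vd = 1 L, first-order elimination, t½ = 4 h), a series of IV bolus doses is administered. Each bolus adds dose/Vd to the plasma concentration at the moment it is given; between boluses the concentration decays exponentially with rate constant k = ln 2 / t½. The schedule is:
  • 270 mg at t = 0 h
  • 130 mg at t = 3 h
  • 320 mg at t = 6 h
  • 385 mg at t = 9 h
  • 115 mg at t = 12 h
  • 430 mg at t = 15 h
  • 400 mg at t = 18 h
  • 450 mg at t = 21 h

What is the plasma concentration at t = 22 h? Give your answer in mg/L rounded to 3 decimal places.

k = ln 2 / 4 = 0.17329 per h
Dose 1 (270 mg at t=0 h): 270·exp(−0.17329·22) = 5.966 mg/L
Dose 2 (130 mg at t=3 h): 130·exp(−0.17329·19) = 4.831 mg/L
Dose 3 (320 mg at t=6 h): 320·exp(−0.17329·16) = 20.000 mg/L
Dose 4 (385 mg at t=9 h): 385·exp(−0.17329·13) = 40.468 mg/L
Dose 5 (115 mg at t=12 h): 115·exp(−0.17329·10) = 20.329 mg/L
Dose 6 (430 mg at t=15 h): 430·exp(−0.17329·7) = 127.840 mg/L
Dose 7 (400 mg at t=18 h): 400·exp(−0.17329·4) = 200.000 mg/L
Dose 8 (450 mg at t=21 h): 450·exp(−0.17329·1) = 378.403 mg/L
C(22) = 5.966 + 4.831 + 20.000 + 40.468 + 20.329 + 127.840 + 200.000 + 378.403 = 797.838 mg/L

797.838 mg/L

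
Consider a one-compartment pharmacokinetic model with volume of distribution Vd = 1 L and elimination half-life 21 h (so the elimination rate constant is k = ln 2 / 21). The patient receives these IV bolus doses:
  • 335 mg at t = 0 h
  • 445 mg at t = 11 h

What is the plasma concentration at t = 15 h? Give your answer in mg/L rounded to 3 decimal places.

594.146 mg/L

k = ln 2 / 21 = 0.03301 per h
Dose 1 (335 mg at t=0 h): 335·exp(−0.03301·15) = 204.185 mg/L
Dose 2 (445 mg at t=11 h): 445·exp(−0.03301·4) = 389.961 mg/L
C(15) = 204.185 + 389.961 = 594.146 mg/L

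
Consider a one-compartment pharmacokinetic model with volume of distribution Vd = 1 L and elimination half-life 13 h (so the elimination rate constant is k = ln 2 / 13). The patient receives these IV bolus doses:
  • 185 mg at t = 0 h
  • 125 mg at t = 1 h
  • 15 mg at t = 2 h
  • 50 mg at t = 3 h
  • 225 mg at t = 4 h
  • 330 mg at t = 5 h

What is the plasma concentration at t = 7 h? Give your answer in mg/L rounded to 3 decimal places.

758.398 mg/L

k = ln 2 / 13 = 0.05332 per h
Dose 1 (185 mg at t=0 h): 185·exp(−0.05332·7) = 127.373 mg/L
Dose 2 (125 mg at t=1 h): 125·exp(−0.05332·6) = 90.776 mg/L
Dose 3 (15 mg at t=2 h): 15·exp(−0.05332·5) = 11.490 mg/L
Dose 4 (50 mg at t=3 h): 50·exp(−0.05332·4) = 40.397 mg/L
Dose 5 (225 mg at t=4 h): 225·exp(−0.05332·3) = 191.741 mg/L
Dose 6 (330 mg at t=5 h): 330·exp(−0.05332·2) = 296.621 mg/L
C(7) = 127.373 + 90.776 + 11.490 + 40.397 + 191.741 + 296.621 = 758.398 mg/L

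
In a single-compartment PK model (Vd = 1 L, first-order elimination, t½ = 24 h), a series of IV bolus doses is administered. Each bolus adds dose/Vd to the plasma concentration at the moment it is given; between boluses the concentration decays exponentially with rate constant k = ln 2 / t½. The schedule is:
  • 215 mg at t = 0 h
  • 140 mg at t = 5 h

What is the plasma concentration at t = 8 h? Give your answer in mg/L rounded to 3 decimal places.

k = ln 2 / 24 = 0.02888 per h
Dose 1 (215 mg at t=0 h): 215·exp(−0.02888·8) = 170.646 mg/L
Dose 2 (140 mg at t=5 h): 140·exp(−0.02888·3) = 128.381 mg/L
C(8) = 170.646 + 128.381 = 299.026 mg/L

299.026 mg/L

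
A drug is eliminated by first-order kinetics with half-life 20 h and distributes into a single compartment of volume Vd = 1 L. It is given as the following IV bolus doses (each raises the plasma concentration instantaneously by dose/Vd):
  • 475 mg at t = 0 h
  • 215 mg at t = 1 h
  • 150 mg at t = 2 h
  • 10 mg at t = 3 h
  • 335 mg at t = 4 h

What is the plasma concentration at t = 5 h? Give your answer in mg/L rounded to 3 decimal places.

k = ln 2 / 20 = 0.03466 per h
Dose 1 (475 mg at t=0 h): 475·exp(−0.03466·5) = 399.426 mg/L
Dose 2 (215 mg at t=1 h): 215·exp(−0.03466·4) = 187.168 mg/L
Dose 3 (150 mg at t=2 h): 150·exp(−0.03466·3) = 135.188 mg/L
Dose 4 (10 mg at t=3 h): 10·exp(−0.03466·2) = 9.330 mg/L
Dose 5 (335 mg at t=4 h): 335·exp(−0.03466·1) = 323.589 mg/L
C(5) = 399.426 + 187.168 + 135.188 + 9.330 + 323.589 = 1054.701 mg/L

1054.701 mg/L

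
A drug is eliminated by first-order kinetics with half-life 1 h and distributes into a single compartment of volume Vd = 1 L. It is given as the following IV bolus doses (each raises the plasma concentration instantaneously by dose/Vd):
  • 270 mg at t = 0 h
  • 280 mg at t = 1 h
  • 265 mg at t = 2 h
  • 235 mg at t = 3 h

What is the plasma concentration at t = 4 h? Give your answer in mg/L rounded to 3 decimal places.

235.625 mg/L

k = ln 2 / 1 = 0.69315 per h
Dose 1 (270 mg at t=0 h): 270·exp(−0.69315·4) = 16.875 mg/L
Dose 2 (280 mg at t=1 h): 280·exp(−0.69315·3) = 35.000 mg/L
Dose 3 (265 mg at t=2 h): 265·exp(−0.69315·2) = 66.250 mg/L
Dose 4 (235 mg at t=3 h): 235·exp(−0.69315·1) = 117.500 mg/L
C(4) = 16.875 + 35.000 + 66.250 + 117.500 = 235.625 mg/L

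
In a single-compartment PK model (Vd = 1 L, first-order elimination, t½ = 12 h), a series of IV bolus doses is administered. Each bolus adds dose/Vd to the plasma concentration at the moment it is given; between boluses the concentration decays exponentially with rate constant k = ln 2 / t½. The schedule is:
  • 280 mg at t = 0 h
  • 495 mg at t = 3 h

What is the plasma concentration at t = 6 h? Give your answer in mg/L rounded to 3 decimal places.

614.234 mg/L

k = ln 2 / 12 = 0.05776 per h
Dose 1 (280 mg at t=0 h): 280·exp(−0.05776·6) = 197.990 mg/L
Dose 2 (495 mg at t=3 h): 495·exp(−0.05776·3) = 416.244 mg/L
C(6) = 197.990 + 416.244 = 614.234 mg/L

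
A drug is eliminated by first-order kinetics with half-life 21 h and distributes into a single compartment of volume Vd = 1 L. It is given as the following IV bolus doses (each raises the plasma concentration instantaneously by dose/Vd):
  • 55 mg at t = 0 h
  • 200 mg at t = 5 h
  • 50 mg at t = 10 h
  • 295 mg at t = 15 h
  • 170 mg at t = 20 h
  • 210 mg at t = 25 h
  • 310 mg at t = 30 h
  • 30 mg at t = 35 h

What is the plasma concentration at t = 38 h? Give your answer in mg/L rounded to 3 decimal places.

k = ln 2 / 21 = 0.03301 per h
Dose 1 (55 mg at t=0 h): 55·exp(−0.03301·38) = 15.691 mg/L
Dose 2 (200 mg at t=5 h): 200·exp(−0.03301·33) = 67.295 mg/L
Dose 3 (50 mg at t=10 h): 50·exp(−0.03301·28) = 19.843 mg/L
Dose 4 (295 mg at t=15 h): 295·exp(−0.03301·23) = 138.077 mg/L
Dose 5 (170 mg at t=20 h): 170·exp(−0.03301·18) = 93.848 mg/L
Dose 6 (210 mg at t=25 h): 210·exp(−0.03301·13) = 136.731 mg/L
Dose 7 (310 mg at t=30 h): 310·exp(−0.03301·8) = 238.058 mg/L
Dose 8 (30 mg at t=35 h): 30·exp(−0.03301·3) = 27.172 mg/L
C(38) = 15.691 + 67.295 + 19.843 + 138.077 + 93.848 + 136.731 + 238.058 + 27.172 = 736.714 mg/L

736.714 mg/L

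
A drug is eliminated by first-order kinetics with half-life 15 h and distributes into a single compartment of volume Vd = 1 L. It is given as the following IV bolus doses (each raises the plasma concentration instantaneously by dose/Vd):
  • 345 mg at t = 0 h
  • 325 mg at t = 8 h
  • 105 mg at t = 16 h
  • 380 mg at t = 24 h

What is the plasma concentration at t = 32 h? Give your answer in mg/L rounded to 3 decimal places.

k = ln 2 / 15 = 0.04621 per h
Dose 1 (345 mg at t=0 h): 345·exp(−0.04621·32) = 78.636 mg/L
Dose 2 (325 mg at t=8 h): 325·exp(−0.04621·24) = 107.210 mg/L
Dose 3 (105 mg at t=16 h): 105·exp(−0.04621·16) = 50.129 mg/L
Dose 4 (380 mg at t=24 h): 380·exp(−0.04621·8) = 262.563 mg/L
C(32) = 78.636 + 107.210 + 50.129 + 262.563 = 498.539 mg/L

498.539 mg/L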